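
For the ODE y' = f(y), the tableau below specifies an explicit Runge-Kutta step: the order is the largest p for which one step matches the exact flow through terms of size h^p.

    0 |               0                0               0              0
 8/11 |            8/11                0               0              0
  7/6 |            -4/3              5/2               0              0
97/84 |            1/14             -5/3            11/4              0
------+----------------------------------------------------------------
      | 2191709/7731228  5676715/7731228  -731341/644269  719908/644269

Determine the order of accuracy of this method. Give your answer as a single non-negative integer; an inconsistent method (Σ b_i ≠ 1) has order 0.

b = (2191709/7731228, 5676715/7731228, -731341/644269, 719908/644269)
c = (0, 8/11, 7/6, 97/84)
Ac = (0, 0, 20/11, 527/264)
Σ b_i: 2191709/7731228·1 + 5676715/7731228·1 + (-731341/644269)·1 + 719908/644269·1 = 1 ✓
b·c: 5676715/7731228·8/11 + (-731341/644269)·7/6 + 719908/644269·97/84 = 1/2 ✓
b·c²: 5676715/7731228·64/121 + (-731341/644269)·49/36 + 719908/644269·9409/7056 = 1/3 ✓
b·Ac: (-731341/644269)·20/11 + 719908/644269·527/264 = 1/6 ✓
b·c³: 5676715/7731228·512/1331 + (-731341/644269)·343/216 + 719908/644269·912673/592704 = 390635807/1948269456 ≠ 1/4 ⇒ order 3.
b·(c∘Ac): (-731341/644269)·70/33 + 719908/644269·51119/22176 = 85667729/510261048 ≠ 1/8
b·Ac²: (-731341/644269)·160/121 + 719908/644269·49859/17424 = 432813553/255130524 ≠ 1/12
b·A²c: 719908/644269·5 = 3599540/644269 ≠ 1/24

3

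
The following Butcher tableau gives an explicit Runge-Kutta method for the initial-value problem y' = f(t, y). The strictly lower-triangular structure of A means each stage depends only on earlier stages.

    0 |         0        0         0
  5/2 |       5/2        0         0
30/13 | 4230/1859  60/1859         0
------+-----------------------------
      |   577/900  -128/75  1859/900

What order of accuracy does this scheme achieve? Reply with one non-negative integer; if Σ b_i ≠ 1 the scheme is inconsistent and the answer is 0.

3

b = (577/900, -128/75, 1859/900)
c = (0, 5/2, 30/13)
Ac = (0, 0, 150/1859)
Σ b_i: 577/900·1 + (-128/75)·1 + 1859/900·1 = 1 ✓
b·c: (-128/75)·5/2 + 1859/900·30/13 = 1/2 ✓
b·c²: (-128/75)·25/4 + 1859/900·900/169 = 1/3 ✓
b·Ac: 1859/900·150/1859 = 1/6 ✓; 3 stages ⇒ order 3.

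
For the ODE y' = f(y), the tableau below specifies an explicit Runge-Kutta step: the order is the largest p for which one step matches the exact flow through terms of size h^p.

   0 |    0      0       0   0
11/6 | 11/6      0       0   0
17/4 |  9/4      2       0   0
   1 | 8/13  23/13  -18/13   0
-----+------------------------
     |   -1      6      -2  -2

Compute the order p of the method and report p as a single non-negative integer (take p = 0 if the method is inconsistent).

b = (-1, 6, -2, -2)
c = (0, 11/6, 17/4, 1)
Ac = (0, 0, 11/3, -103/39)
Σ b_i: (-1)·1 + 6·1 + (-2)·1 + (-2)·1 = 1 ✓
b·c: 6·11/6 + (-2)·17/4 + (-2)·1 = 1/2 ✓
b·c²: 6·121/36 + (-2)·289/16 + (-2)·1 = -431/24 ≠ 1/3 ⇒ order 2.
b·Ac: (-2)·11/3 + (-2)·(-103/39) = -80/39 ≠ 1/6

2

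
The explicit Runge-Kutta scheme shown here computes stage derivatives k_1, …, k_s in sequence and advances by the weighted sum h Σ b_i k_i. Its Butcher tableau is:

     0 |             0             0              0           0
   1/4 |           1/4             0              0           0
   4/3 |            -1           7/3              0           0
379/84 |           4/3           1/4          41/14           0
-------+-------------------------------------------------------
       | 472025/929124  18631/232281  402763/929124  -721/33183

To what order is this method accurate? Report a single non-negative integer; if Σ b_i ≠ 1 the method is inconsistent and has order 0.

3

b = (472025/929124, 18631/232281, 402763/929124, -721/33183)
c = (0, 1/4, 4/3, 379/84)
Ac = (0, 0, 7/12, 1333/336)
Σ b_i: 472025/929124·1 + 18631/232281·1 + 402763/929124·1 + (-721/33183)·1 = 1 ✓
b·c: 18631/232281·1/4 + 402763/929124·4/3 + (-721/33183)·379/84 = 1/2 ✓
b·c²: 18631/232281·1/16 + 402763/929124·16/9 + (-721/33183)·143641/7056 = 1/3 ✓
b·Ac: 402763/929124·7/12 + (-721/33183)·1333/336 = 1/6 ✓
b·c³: 18631/232281·1/64 + 402763/929124·64/27 + (-721/33183)·54439939/592704 = -452797879/468278496 ≠ 1/4 ⇒ order 3.
b·(c∘Ac): 402763/929124·7/9 + (-721/33183)·505207/28224 = -2308955/44597952 ≠ 1/8
b·Ac²: 402763/929124·7/48 + (-721/33183)·21055/4032 = -120047/2389176 ≠ 1/12
b·A²c: (-721/33183)·41/24 = -29561/796392 ≠ 1/24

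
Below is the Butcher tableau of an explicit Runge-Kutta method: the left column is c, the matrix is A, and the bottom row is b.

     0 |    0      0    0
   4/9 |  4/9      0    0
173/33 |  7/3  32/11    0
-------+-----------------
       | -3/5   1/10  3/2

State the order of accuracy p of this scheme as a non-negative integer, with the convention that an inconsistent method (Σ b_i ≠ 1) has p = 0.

b = (-3/5, 1/10, 3/2)
c = (0, 4/9, 173/33)
Ac = (0, 0, 128/99)
Σ b_i: (-3/5)·1 + 1/10·1 + 3/2·1 = 1 ✓
b·c: 1/10·4/9 + 3/2·173/33 = 7829/990 ≠ 1/2 ⇒ order 1.

1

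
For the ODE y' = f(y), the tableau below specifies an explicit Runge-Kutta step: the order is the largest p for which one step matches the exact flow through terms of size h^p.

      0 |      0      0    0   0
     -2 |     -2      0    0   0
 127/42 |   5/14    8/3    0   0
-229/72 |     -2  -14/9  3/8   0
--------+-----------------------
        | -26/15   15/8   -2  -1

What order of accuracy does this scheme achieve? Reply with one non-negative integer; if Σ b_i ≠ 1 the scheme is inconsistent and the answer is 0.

b = (-26/15, 15/8, -2, -1)
c = (0, -2, 127/42, -229/72)
Ac = (0, 0, -16/3, 4279/1008)
Σ b_i: (-26/15)·1 + 15/8·1 + (-2)·1 + (-1)·1 = -343/120 ≠ 1 ⇒ order 0.

0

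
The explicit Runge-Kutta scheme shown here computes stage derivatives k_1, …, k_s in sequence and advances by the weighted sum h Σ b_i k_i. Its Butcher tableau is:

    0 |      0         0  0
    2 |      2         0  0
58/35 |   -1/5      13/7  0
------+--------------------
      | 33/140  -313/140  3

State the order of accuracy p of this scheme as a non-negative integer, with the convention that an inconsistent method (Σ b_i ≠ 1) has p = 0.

2

b = (33/140, -313/140, 3)
c = (0, 2, 58/35)
Ac = (0, 0, 26/7)
Σ b_i: 33/140·1 + (-313/140)·1 + 3·1 = 1 ✓
b·c: (-313/140)·2 + 3·58/35 = 1/2 ✓
b·c²: (-313/140)·4 + 3·3364/1225 = -863/1225 ≠ 1/3 ⇒ order 2.
b·Ac: 3·26/7 = 78/7 ≠ 1/6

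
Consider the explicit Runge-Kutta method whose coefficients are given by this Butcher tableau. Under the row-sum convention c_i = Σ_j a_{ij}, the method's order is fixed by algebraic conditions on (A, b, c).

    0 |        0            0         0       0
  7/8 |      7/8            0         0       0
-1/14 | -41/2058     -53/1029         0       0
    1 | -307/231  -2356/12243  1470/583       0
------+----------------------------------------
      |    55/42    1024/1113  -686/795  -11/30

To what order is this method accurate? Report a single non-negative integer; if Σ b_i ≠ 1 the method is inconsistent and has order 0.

b = (55/42, 1024/1113, -686/795, -11/30)
c = (0, 7/8, -1/14, 1)
Ac = (0, 0, -53/1176, -23/66)
Σ b_i: 55/42·1 + 1024/1113·1 + (-686/795)·1 + (-11/30)·1 = 1 ✓
b·c: 1024/1113·7/8 + (-686/795)·(-1/14) + (-11/30)·1 = 1/2 ✓
b·c²: 1024/1113·49/64 + (-686/795)·1/196 + (-11/30)·1 = 1/3 ✓
b·Ac: (-686/795)·(-53/1176) + (-11/30)·(-23/66) = 1/6 ✓
b·c³: 1024/1113·343/512 + (-686/795)·(-1/2744) + (-11/30)·1 = 1/4 ✓
b·(c∘Ac): (-686/795)·53/16464 + (-11/30)·(-23/66) = 1/8 ✓
b·Ac²: (-686/795)·(-53/1344) + (-11/30)·(-71/528) = 1/12 ✓
b·A²c: (-11/30)·(-5/44) = 1/24 ✓; 4 stages ⇒ order 4.

4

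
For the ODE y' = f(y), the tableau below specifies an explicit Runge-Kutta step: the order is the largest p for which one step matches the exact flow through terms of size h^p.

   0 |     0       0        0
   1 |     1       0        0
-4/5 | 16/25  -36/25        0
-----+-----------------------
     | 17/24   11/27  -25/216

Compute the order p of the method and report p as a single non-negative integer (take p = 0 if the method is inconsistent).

b = (17/24, 11/27, -25/216)
c = (0, 1, -4/5)
Ac = (0, 0, -36/25)
Σ b_i: 17/24·1 + 11/27·1 + (-25/216)·1 = 1 ✓
b·c: 11/27·1 + (-25/216)·(-4/5) = 1/2 ✓
b·c²: 11/27·1 + (-25/216)·16/25 = 1/3 ✓
b·Ac: (-25/216)·(-36/25) = 1/6 ✓; 3 stages ⇒ order 3.

3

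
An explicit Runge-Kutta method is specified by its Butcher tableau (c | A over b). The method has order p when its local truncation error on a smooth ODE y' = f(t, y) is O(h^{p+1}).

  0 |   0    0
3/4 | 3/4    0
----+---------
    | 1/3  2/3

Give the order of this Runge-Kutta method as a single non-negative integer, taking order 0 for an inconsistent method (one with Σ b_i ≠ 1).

2

b = (1/3, 2/3)
c = (0, 3/4)
Σ b_i: 1/3·1 + 2/3·1 = 1 ✓
b·c: 2/3·3/4 = 1/2 ✓; 2 stages ⇒ order 2.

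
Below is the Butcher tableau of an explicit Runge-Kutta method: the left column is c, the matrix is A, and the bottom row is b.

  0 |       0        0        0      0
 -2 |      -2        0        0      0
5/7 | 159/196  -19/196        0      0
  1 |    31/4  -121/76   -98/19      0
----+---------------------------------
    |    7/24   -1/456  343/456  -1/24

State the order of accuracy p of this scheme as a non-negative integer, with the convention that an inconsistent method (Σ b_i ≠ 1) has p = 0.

b = (7/24, -1/456, 343/456, -1/24)
c = (0, -2, 5/7, 1)
Ac = (0, 0, 19/98, -1/2)
Σ b_i: 7/24·1 + (-1/456)·1 + 343/456·1 + (-1/24)·1 = 1 ✓
b·c: (-1/456)·(-2) + 343/456·5/7 + (-1/24)·1 = 1/2 ✓
b·c²: (-1/456)·4 + 343/456·25/49 + (-1/24)·1 = 1/3 ✓
b·Ac: 343/456·19/98 + (-1/24)·(-1/2) = 1/6 ✓
b·c³: (-1/456)·(-8) + 343/456·125/343 + (-1/24)·1 = 1/4 ✓
b·(c∘Ac): 343/456·95/686 + (-1/24)·(-1/2) = 1/8 ✓
b·Ac²: 343/456·(-19/49) + (-1/24)·(-9) = 1/12 ✓
b·A²c: (-1/24)·(-1) = 1/24 ✓; 4 stages ⇒ order 4.

4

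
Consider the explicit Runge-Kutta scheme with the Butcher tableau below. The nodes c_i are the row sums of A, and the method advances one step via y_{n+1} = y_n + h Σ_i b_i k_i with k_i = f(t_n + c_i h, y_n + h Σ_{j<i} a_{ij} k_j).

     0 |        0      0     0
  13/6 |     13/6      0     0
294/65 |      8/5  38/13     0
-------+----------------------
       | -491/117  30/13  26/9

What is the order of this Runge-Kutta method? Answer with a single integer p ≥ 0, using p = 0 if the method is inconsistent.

1

b = (-491/117, 30/13, 26/9)
c = (0, 13/6, 294/65)
Ac = (0, 0, 19/3)
Σ b_i: (-491/117)·1 + 30/13·1 + 26/9·1 = 1 ✓
b·c: 30/13·13/6 + 26/9·294/65 = 271/15 ≠ 1/2 ⇒ order 1.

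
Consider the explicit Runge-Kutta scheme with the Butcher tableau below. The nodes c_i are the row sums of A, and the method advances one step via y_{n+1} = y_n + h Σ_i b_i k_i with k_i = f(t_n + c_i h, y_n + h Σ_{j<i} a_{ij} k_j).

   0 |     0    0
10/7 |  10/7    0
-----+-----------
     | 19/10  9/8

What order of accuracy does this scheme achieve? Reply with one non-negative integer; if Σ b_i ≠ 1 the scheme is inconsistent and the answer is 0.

0

b = (19/10, 9/8)
c = (0, 10/7)
Σ b_i: 19/10·1 + 9/8·1 = 121/40 ≠ 1 ⇒ order 0.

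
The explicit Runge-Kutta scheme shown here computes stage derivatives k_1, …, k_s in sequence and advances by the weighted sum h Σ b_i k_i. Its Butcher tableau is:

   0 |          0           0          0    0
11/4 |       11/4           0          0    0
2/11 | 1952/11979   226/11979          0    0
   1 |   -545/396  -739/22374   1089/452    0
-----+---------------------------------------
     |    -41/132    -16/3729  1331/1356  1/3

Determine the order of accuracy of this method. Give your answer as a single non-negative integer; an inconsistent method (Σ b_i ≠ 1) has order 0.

4

b = (-41/132, -16/3729, 1331/1356, 1/3)
c = (0, 11/4, 2/11, 1)
Ac = (0, 0, 113/2178, 25/72)
Σ b_i: (-41/132)·1 + (-16/3729)·1 + 1331/1356·1 + 1/3·1 = 1 ✓
b·c: (-16/3729)·11/4 + 1331/1356·2/11 + 1/3·1 = 1/2 ✓
b·c²: (-16/3729)·121/16 + 1331/1356·4/121 + 1/3·1 = 1/3 ✓
b·Ac: 1331/1356·113/2178 + 1/3·25/72 = 1/6 ✓
b·c³: (-16/3729)·1331/64 + 1331/1356·8/1331 + 1/3·1 = 1/4 ✓
b·(c∘Ac): 1331/1356·113/11979 + 1/3·25/72 = 1/8 ✓
b·Ac²: 1331/1356·113/792 + 1/3·(-49/288) = 1/12 ✓
b·A²c: 1/3·1/8 = 1/24 ✓; 4 stages ⇒ order 4.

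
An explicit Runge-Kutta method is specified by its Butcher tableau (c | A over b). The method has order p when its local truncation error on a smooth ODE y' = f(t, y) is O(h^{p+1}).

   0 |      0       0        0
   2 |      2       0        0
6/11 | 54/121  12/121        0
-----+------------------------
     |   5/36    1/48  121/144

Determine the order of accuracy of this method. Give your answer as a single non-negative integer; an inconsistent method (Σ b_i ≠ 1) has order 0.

3

b = (5/36, 1/48, 121/144)
c = (0, 2, 6/11)
Ac = (0, 0, 24/121)
Σ b_i: 5/36·1 + 1/48·1 + 121/144·1 = 1 ✓
b·c: 1/48·2 + 121/144·6/11 = 1/2 ✓
b·c²: 1/48·4 + 121/144·36/121 = 1/3 ✓
b·Ac: 121/144·24/121 = 1/6 ✓; 3 stages ⇒ order 3.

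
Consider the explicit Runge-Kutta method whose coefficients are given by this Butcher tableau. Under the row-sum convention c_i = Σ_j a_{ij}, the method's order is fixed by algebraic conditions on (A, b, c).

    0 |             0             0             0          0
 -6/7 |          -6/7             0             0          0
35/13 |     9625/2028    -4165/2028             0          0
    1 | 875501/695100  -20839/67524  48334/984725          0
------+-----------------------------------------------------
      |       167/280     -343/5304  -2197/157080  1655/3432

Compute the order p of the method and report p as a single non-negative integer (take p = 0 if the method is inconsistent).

b = (167/280, -343/5304, -2197/157080, 1655/3432)
c = (0, -6/7, 35/13, 1)
Ac = (0, 0, 595/338, 1313/3310)
Σ b_i: 167/280·1 + (-343/5304)·1 + (-2197/157080)·1 + 1655/3432·1 = 1 ✓
b·c: (-343/5304)·(-6/7) + (-2197/157080)·35/13 + 1655/3432·1 = 1/2 ✓
b·c²: (-343/5304)·36/49 + (-2197/157080)·1225/169 + 1655/3432·1 = 1/3 ✓
b·Ac: (-2197/157080)·595/338 + 1655/3432·1313/3310 = 1/6 ✓
b·c³: (-343/5304)·(-216/343) + (-2197/157080)·42875/2197 + 1655/3432·1 = 1/4 ✓
b·(c∘Ac): (-2197/157080)·20825/4394 + 1655/3432·1313/3310 = 1/8 ✓
b·Ac²: (-2197/157080)·(-255/169) + 1655/3432·299/2317 = 1/12 ✓
b·A²c: 1655/3432·143/1655 = 1/24 ✓; 4 stages ⇒ order 4.

4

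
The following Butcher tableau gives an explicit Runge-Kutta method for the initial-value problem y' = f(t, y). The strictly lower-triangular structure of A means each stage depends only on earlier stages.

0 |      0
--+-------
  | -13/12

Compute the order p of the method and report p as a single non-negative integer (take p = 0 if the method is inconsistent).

b = (-13/12)
c = (0)
Σ b_i: (-13/12)·1 = -13/12 ≠ 1 ⇒ order 0.

0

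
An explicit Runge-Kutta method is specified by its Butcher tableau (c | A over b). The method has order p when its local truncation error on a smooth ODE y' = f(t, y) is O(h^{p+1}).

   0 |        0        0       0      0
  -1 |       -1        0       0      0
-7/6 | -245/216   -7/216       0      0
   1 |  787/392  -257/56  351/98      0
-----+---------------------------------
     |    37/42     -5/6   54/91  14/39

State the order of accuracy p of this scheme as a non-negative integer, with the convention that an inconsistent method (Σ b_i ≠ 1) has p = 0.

4

b = (37/42, -5/6, 54/91, 14/39)
c = (0, -1, -7/6, 1)
Ac = (0, 0, 7/216, 23/56)
Σ b_i: 37/42·1 + (-5/6)·1 + 54/91·1 + 14/39·1 = 1 ✓
b·c: (-5/6)·(-1) + 54/91·(-7/6) + 14/39·1 = 1/2 ✓
b·c²: (-5/6)·1 + 54/91·49/36 + 14/39·1 = 1/3 ✓
b·Ac: 54/91·7/216 + 14/39·23/56 = 1/6 ✓
b·c³: (-5/6)·(-1) + 54/91·(-343/216) + 14/39·1 = 1/4 ✓
b·(c∘Ac): 54/91·(-49/1296) + 14/39·23/56 = 1/8 ✓
b·Ac²: 54/91·(-7/216) + 14/39·2/7 = 1/12 ✓
b·A²c: 14/39·13/112 = 1/24 ✓; 4 stages ⇒ order 4.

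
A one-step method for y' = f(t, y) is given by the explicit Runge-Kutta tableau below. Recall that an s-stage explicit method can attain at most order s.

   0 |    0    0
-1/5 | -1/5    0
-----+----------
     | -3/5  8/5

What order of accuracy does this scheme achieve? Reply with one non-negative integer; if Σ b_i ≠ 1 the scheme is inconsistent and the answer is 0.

1

b = (-3/5, 8/5)
c = (0, -1/5)
Σ b_i: (-3/5)·1 + 8/5·1 = 1 ✓
b·c: 8/5·(-1/5) = -8/25 ≠ 1/2 ⇒ order 1.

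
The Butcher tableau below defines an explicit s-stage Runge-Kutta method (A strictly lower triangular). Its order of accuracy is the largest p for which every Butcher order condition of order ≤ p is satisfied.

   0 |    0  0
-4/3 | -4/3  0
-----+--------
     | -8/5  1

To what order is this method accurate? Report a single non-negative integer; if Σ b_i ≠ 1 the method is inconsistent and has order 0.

b = (-8/5, 1)
c = (0, -4/3)
Σ b_i: (-8/5)·1 + 1·1 = -3/5 ≠ 1 ⇒ order 0.

0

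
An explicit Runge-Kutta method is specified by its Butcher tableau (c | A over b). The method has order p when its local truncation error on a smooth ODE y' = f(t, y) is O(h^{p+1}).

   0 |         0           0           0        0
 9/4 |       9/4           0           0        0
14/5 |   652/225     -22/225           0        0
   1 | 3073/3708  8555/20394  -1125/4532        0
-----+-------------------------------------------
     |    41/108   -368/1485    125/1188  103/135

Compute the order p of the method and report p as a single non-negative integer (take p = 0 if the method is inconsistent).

4

b = (41/108, -368/1485, 125/1188, 103/135)
c = (0, 9/4, 14/5, 1)
Ac = (0, 0, -11/50, 205/824)
Σ b_i: 41/108·1 + (-368/1485)·1 + 125/1188·1 + 103/135·1 = 1 ✓
b·c: (-368/1485)·9/4 + 125/1188·14/5 + 103/135·1 = 1/2 ✓
b·c²: (-368/1485)·81/16 + 125/1188·196/25 + 103/135·1 = 1/3 ✓
b·Ac: 125/1188·(-11/50) + 103/135·205/824 = 1/6 ✓
b·c³: (-368/1485)·729/64 + 125/1188·2744/125 + 103/135·1 = 1/4 ✓
b·(c∘Ac): 125/1188·(-77/125) + 103/135·205/824 = 1/8 ✓
b·Ac²: 125/1188·(-99/200) + 103/135·585/3296 = 1/12 ✓
b·A²c: 103/135·45/824 = 1/24 ✓; 4 stages ⇒ order 4.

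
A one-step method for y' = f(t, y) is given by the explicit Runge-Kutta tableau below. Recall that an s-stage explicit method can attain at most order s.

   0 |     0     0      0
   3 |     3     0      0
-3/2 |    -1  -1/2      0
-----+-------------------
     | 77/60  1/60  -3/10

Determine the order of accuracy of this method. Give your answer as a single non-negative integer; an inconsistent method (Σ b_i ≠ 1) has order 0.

2

b = (77/60, 1/60, -3/10)
c = (0, 3, -3/2)
Ac = (0, 0, -3/2)
Σ b_i: 77/60·1 + 1/60·1 + (-3/10)·1 = 1 ✓
b·c: 1/60·3 + (-3/10)·(-3/2) = 1/2 ✓
b·c²: 1/60·9 + (-3/10)·9/4 = -21/40 ≠ 1/3 ⇒ order 2.
b·Ac: (-3/10)·(-3/2) = 9/20 ≠ 1/6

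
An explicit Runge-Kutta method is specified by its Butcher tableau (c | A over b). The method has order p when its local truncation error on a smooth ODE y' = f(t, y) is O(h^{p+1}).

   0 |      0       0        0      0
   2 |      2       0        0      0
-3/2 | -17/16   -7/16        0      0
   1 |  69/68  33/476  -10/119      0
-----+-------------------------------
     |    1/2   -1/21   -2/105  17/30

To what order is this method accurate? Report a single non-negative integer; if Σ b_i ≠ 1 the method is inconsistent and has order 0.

4

b = (1/2, -1/21, -2/105, 17/30)
c = (0, 2, -3/2, 1)
Ac = (0, 0, -7/8, 9/34)
Σ b_i: 1/2·1 + (-1/21)·1 + (-2/105)·1 + 17/30·1 = 1 ✓
b·c: (-1/21)·2 + (-2/105)·(-3/2) + 17/30·1 = 1/2 ✓
b·c²: (-1/21)·4 + (-2/105)·9/4 + 17/30·1 = 1/3 ✓
b·Ac: (-2/105)·(-7/8) + 17/30·9/34 = 1/6 ✓
b·c³: (-1/21)·8 + (-2/105)·(-27/8) + 17/30·1 = 1/4 ✓
b·(c∘Ac): (-2/105)·21/16 + 17/30·9/34 = 1/8 ✓
b·Ac²: (-2/105)·(-7/4) + 17/30·3/34 = 1/12 ✓
b·A²c: 17/30·5/68 = 1/24 ✓; 4 stages ⇒ order 4.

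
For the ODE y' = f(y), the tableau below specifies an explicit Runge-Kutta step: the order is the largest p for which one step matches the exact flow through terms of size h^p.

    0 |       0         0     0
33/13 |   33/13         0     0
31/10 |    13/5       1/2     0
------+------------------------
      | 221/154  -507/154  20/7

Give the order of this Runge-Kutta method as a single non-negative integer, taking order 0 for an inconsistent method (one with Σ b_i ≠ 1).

2

b = (221/154, -507/154, 20/7)
c = (0, 33/13, 31/10)
Ac = (0, 0, 33/26)
Σ b_i: 221/154·1 + (-507/154)·1 + 20/7·1 = 1 ✓
b·c: (-507/154)·33/13 + 20/7·31/10 = 1/2 ✓
b·c²: (-507/154)·1089/169 + 20/7·961/100 = 437/70 ≠ 1/3 ⇒ order 2.
b·Ac: 20/7·33/26 = 330/91 ≠ 1/6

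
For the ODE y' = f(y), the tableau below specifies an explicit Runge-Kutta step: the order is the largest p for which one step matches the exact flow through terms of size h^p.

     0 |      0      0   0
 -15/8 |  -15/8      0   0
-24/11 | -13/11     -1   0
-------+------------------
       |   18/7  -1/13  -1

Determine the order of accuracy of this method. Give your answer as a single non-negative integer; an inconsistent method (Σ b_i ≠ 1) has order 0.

0

b = (18/7, -1/13, -1)
c = (0, -15/8, -24/11)
Ac = (0, 0, 15/8)
Σ b_i: 18/7·1 + (-1/13)·1 + (-1)·1 = 136/91 ≠ 1 ⇒ order 0.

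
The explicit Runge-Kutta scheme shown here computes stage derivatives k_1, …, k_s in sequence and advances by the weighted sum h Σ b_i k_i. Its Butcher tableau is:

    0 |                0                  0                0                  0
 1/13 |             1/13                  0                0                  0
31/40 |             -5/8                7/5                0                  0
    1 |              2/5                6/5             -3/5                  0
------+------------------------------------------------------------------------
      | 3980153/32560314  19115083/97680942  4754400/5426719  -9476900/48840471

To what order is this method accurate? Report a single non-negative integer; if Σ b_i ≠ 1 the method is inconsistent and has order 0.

3

b = (3980153/32560314, 19115083/97680942, 4754400/5426719, -9476900/48840471)
c = (0, 1/13, 31/40, 1)
Ac = (0, 0, 7/65, -969/2600)
Σ b_i: 3980153/32560314·1 + 19115083/97680942·1 + 4754400/5426719·1 + (-9476900/48840471)·1 = 1 ✓
b·c: 19115083/97680942·1/13 + 4754400/5426719·31/40 + (-9476900/48840471)·1 = 1/2 ✓
b·c²: 19115083/97680942·1/169 + 4754400/5426719·961/1600 + (-9476900/48840471)·1 = 1/3 ✓
b·Ac: 4754400/5426719·7/65 + (-9476900/48840471)·(-969/2600) = 1/6 ✓
b·c³: 19115083/97680942·1/2197 + 4754400/5426719·29791/64000 + (-9476900/48840471)·1 = 3621051367/16931363280 ≠ 1/4 ⇒ order 3.
b·(c∘Ac): 4754400/5426719·217/2600 + (-9476900/48840471)·(-969/2600) = 61561531/423284082 ≠ 1/8
b·Ac²: 4754400/5426719·7/845 + (-9476900/48840471)·(-477627/1352000) = 1283504317/16931363280 ≠ 1/12
b·A²c: (-9476900/48840471)·(-21/325) = 2653532/211642041 ≠ 1/24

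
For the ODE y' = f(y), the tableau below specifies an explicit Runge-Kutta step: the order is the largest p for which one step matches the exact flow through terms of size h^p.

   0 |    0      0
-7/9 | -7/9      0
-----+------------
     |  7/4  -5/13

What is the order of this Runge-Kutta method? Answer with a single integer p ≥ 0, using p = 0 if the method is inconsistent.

b = (7/4, -5/13)
c = (0, -7/9)
Σ b_i: 7/4·1 + (-5/13)·1 = 71/52 ≠ 1 ⇒ order 0.

0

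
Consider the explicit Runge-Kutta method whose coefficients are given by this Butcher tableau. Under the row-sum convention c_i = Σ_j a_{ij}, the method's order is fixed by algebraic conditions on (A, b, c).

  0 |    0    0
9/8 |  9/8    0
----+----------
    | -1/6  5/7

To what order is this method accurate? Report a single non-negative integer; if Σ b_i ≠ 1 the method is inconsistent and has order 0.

b = (-1/6, 5/7)
c = (0, 9/8)
Σ b_i: (-1/6)·1 + 5/7·1 = 23/42 ≠ 1 ⇒ order 0.

0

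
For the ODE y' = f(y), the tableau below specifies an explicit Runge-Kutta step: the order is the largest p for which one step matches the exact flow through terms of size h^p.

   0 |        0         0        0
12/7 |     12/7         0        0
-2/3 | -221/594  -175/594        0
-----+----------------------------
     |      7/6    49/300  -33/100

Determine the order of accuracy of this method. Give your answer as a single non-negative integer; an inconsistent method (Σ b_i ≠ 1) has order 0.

b = (7/6, 49/300, -33/100)
c = (0, 12/7, -2/3)
Ac = (0, 0, -50/99)
Σ b_i: 7/6·1 + 49/300·1 + (-33/100)·1 = 1 ✓
b·c: 49/300·12/7 + (-33/100)·(-2/3) = 1/2 ✓
b·c²: 49/300·144/49 + (-33/100)·4/9 = 1/3 ✓
b·Ac: (-33/100)·(-50/99) = 1/6 ✓; 3 stages ⇒ order 3.

3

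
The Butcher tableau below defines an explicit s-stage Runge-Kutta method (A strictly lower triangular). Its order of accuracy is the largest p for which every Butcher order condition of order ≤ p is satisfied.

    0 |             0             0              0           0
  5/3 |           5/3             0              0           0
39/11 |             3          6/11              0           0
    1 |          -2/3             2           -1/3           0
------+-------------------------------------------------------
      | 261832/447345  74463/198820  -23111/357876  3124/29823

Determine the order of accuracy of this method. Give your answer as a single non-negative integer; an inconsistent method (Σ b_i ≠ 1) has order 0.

3

b = (261832/447345, 74463/198820, -23111/357876, 3124/29823)
c = (0, 5/3, 39/11, 1)
Ac = (0, 0, 10/11, 71/33)
Σ b_i: 261832/447345·1 + 74463/198820·1 + (-23111/357876)·1 + 3124/29823·1 = 1 ✓
b·c: 74463/198820·5/3 + (-23111/357876)·39/11 + 3124/29823·1 = 1/2 ✓
b·c²: 74463/198820·25/9 + (-23111/357876)·1521/121 + 3124/29823·1 = 1/3 ✓
b·Ac: (-23111/357876)·10/11 + 3124/29823·71/33 = 1/6 ✓
b·c³: 74463/198820·125/27 + (-23111/357876)·59319/1331 + 3124/29823·1 = -2045893/1968318 ≠ 1/4 ⇒ order 3.
b·(c∘Ac): (-23111/357876)·390/121 + 3124/29823·71/33 = 3083/178938 ≠ 1/8
b·Ac²: (-23111/357876)·50/33 + 3124/29823·1487/1089 = 9883/218702 ≠ 1/12
b·A²c: 3124/29823·(-10/33) = -2840/89469 ≠ 1/24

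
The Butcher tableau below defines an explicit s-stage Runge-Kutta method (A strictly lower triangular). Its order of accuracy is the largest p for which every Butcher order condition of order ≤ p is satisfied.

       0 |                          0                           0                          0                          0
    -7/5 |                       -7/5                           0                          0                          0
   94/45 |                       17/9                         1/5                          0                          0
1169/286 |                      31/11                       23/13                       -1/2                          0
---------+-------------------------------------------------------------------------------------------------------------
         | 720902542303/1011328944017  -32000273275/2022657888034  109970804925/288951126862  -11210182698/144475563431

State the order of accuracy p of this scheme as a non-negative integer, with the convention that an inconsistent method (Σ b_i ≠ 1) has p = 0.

b = (720902542303/1011328944017, -32000273275/2022657888034, 109970804925/288951126862, -11210182698/144475563431)
c = (0, -7/5, 94/45, 1169/286)
Ac = (0, 0, -7/25, -412/117)
Σ b_i: 720902542303/1011328944017·1 + (-32000273275/2022657888034)·1 + 109970804925/288951126862·1 + (-11210182698/144475563431)·1 = 1 ✓
b·c: (-32000273275/2022657888034)·(-7/5) + 109970804925/288951126862·94/45 + (-11210182698/144475563431)·1169/286 = 1/2 ✓
b·c²: (-32000273275/2022657888034)·49/25 + 109970804925/288951126862·8836/2025 + (-11210182698/144475563431)·1366561/81796 = 1/3 ✓
b·Ac: 109970804925/288951126862·(-7/25) + (-11210182698/144475563431)·(-412/117) = 1/6 ✓
b·c³: (-32000273275/2022657888034)·(-343/125) + 109970804925/288951126862·830584/91125 + (-11210182698/144475563431)·1597509809/23393656 = -19928249406115733/11156403008141820 ≠ 1/4 ⇒ order 3.
b·(c∘Ac): 109970804925/288951126862·(-658/1125) + (-11210182698/144475563431)·(-240814/16731) = 1937864536909/2167133451465 ≠ 1/8
b·Ac²: 109970804925/288951126862·49/125 + (-11210182698/144475563431)·33853/26325 = 9636822938263/195042010631850 ≠ 1/12
b·A²c: (-11210182698/144475563431)·7/50 = -39235639443/3611889085775 ≠ 1/24

3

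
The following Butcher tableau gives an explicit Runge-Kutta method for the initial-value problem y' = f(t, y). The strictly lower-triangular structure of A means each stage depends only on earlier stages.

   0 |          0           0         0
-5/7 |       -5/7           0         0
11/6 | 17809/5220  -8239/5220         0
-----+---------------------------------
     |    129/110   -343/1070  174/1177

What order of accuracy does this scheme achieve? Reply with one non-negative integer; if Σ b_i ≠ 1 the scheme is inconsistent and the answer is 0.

3

b = (129/110, -343/1070, 174/1177)
c = (0, -5/7, 11/6)
Ac = (0, 0, 1177/1044)
Σ b_i: 129/110·1 + (-343/1070)·1 + 174/1177·1 = 1 ✓
b·c: (-343/1070)·(-5/7) + 174/1177·11/6 = 1/2 ✓
b·c²: (-343/1070)·25/49 + 174/1177·121/36 = 1/3 ✓
b·Ac: 174/1177·1177/1044 = 1/6 ✓; 3 stages ⇒ order 3.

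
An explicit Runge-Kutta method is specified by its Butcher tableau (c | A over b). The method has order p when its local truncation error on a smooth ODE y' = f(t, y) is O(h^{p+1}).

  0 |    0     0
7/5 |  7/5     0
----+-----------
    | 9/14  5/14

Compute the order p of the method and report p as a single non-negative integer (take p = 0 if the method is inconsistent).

2

b = (9/14, 5/14)
c = (0, 7/5)
Σ b_i: 9/14·1 + 5/14·1 = 1 ✓
b·c: 5/14·7/5 = 1/2 ✓; 2 stages ⇒ order 2.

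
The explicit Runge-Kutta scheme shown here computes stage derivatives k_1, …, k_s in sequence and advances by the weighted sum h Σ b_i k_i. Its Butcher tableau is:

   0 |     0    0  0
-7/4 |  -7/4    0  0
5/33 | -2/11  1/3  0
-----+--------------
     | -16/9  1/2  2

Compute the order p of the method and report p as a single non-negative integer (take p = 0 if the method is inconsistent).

0

b = (-16/9, 1/2, 2)
c = (0, -7/4, 5/33)
Ac = (0, 0, -7/12)
Σ b_i: (-16/9)·1 + 1/2·1 + 2·1 = 13/18 ≠ 1 ⇒ order 0.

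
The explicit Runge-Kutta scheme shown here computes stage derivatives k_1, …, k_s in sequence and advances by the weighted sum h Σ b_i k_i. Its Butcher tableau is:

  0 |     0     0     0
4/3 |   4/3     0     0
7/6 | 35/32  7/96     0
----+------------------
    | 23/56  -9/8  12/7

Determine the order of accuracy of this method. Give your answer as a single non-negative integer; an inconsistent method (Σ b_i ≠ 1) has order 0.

b = (23/56, -9/8, 12/7)
c = (0, 4/3, 7/6)
Ac = (0, 0, 7/72)
Σ b_i: 23/56·1 + (-9/8)·1 + 12/7·1 = 1 ✓
b·c: (-9/8)·4/3 + 12/7·7/6 = 1/2 ✓
b·c²: (-9/8)·16/9 + 12/7·49/36 = 1/3 ✓
b·Ac: 12/7·7/72 = 1/6 ✓; 3 stages ⇒ order 3.

3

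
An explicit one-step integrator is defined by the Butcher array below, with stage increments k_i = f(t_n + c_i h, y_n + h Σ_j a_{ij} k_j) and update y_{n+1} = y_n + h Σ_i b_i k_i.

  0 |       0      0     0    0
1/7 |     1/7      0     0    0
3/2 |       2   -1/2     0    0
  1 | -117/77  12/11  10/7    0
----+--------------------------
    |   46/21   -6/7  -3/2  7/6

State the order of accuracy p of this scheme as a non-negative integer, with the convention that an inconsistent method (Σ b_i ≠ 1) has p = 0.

1

b = (46/21, -6/7, -3/2, 7/6)
c = (0, 1/7, 3/2, 1)
Ac = (0, 0, -1/14, 177/77)
Σ b_i: 46/21·1 + (-6/7)·1 + (-3/2)·1 + 7/6·1 = 1 ✓
b·c: (-6/7)·1/7 + (-3/2)·3/2 + 7/6·1 = -709/588 ≠ 1/2 ⇒ order 1.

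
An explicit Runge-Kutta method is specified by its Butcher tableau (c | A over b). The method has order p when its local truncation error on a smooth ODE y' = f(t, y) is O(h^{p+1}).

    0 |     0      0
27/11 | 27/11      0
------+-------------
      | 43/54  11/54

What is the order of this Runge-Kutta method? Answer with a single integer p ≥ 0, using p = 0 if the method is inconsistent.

b = (43/54, 11/54)
c = (0, 27/11)
Σ b_i: 43/54·1 + 11/54·1 = 1 ✓
b·c: 11/54·27/11 = 1/2 ✓; 2 stages ⇒ order 2.

2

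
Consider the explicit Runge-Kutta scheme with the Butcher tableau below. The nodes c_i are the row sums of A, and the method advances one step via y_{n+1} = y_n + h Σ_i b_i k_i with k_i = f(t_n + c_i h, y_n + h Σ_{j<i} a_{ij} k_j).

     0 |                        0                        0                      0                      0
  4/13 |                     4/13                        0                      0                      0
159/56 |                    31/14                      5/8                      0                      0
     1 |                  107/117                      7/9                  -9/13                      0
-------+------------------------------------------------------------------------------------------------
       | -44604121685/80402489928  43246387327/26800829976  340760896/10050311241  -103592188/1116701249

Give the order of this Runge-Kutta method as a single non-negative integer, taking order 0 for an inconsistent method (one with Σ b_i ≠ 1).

b = (-44604121685/80402489928, 43246387327/26800829976, 340760896/10050311241, -103592188/1116701249)
c = (0, 4/13, 159/56, 1)
Ac = (0, 0, 5/26, -11311/6552)
Σ b_i: (-44604121685/80402489928)·1 + 43246387327/26800829976·1 + 340760896/10050311241·1 + (-103592188/1116701249)·1 = 1 ✓
b·c: 43246387327/26800829976·4/13 + 340760896/10050311241·159/56 + (-103592188/1116701249)·1 = 1/2 ✓
b·c²: 43246387327/26800829976·16/169 + 340760896/10050311241·25281/3136 + (-103592188/1116701249)·1 = 1/3 ✓
b·Ac: 340760896/10050311241·5/26 + (-103592188/1116701249)·(-11311/6552) = 1/6 ✓
b·c³: 43246387327/26800829976·64/2197 + 340760896/10050311241·4019679/175616 + (-103592188/1116701249)·1 = 19572741151/26800829976 ≠ 1/4 ⇒ order 3.
b·(c∘Ac): 340760896/10050311241·795/1456 + (-103592188/1116701249)·(-11311/6552) = 46685131951/261308092266 ≠ 1/8
b·Ac²: 340760896/10050311241·10/169 + (-103592188/1116701249)·(-26269661/4769856) = 32524022889367/63410763723216 ≠ 1/12
b·A²c: (-103592188/1116701249)·(-45/338) = 2330824230/188722511081 ≠ 1/24

3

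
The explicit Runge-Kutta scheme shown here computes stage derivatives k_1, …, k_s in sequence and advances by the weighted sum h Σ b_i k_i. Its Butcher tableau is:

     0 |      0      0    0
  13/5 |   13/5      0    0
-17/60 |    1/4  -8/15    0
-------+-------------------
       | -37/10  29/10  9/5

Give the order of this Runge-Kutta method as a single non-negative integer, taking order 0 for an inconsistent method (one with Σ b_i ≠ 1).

b = (-37/10, 29/10, 9/5)
c = (0, 13/5, -17/60)
Ac = (0, 0, -104/75)
Σ b_i: (-37/10)·1 + 29/10·1 + 9/5·1 = 1 ✓
b·c: 29/10·13/5 + 9/5·(-17/60) = 703/100 ≠ 1/2 ⇒ order 1.

1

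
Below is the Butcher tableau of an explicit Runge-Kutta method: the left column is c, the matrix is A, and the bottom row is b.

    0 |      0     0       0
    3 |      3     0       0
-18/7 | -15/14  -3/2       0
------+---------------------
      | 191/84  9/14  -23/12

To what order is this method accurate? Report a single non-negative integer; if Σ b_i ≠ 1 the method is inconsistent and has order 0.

1

b = (191/84, 9/14, -23/12)
c = (0, 3, -18/7)
Ac = (0, 0, -9/2)
Σ b_i: 191/84·1 + 9/14·1 + (-23/12)·1 = 1 ✓
b·c: 9/14·3 + (-23/12)·(-18/7) = 48/7 ≠ 1/2 ⇒ order 1.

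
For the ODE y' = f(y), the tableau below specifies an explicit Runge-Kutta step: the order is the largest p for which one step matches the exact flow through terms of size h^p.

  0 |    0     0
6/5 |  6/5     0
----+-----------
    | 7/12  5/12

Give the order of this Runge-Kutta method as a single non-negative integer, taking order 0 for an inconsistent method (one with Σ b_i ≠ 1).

b = (7/12, 5/12)
c = (0, 6/5)
Σ b_i: 7/12·1 + 5/12·1 = 1 ✓
b·c: 5/12·6/5 = 1/2 ✓; 2 stages ⇒ order 2.

2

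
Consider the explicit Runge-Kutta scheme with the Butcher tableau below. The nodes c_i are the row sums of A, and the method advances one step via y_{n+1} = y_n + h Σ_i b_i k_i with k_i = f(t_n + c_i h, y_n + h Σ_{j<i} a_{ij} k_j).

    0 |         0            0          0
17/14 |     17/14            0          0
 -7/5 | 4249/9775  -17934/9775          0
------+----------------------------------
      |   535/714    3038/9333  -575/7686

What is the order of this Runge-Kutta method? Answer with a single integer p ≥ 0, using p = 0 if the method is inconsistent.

b = (535/714, 3038/9333, -575/7686)
c = (0, 17/14, -7/5)
Ac = (0, 0, -1281/575)
Σ b_i: 535/714·1 + 3038/9333·1 + (-575/7686)·1 = 1 ✓
b·c: 3038/9333·17/14 + (-575/7686)·(-7/5) = 1/2 ✓
b·c²: 3038/9333·289/196 + (-575/7686)·49/25 = 1/3 ✓
b·Ac: (-575/7686)·(-1281/575) = 1/6 ✓; 3 stages ⇒ order 3.

3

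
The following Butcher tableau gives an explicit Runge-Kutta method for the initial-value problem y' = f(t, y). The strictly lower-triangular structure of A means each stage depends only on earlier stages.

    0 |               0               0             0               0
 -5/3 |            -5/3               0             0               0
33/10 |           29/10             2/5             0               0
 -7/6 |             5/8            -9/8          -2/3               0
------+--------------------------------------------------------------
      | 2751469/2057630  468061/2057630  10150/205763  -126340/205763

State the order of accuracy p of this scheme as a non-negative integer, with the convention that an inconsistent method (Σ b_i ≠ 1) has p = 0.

b = (2751469/2057630, 468061/2057630, 10150/205763, -126340/205763)
c = (0, -5/3, 33/10, -7/6)
Ac = (0, 0, -2/3, -13/40)
Σ b_i: 2751469/2057630·1 + 468061/2057630·1 + 10150/205763·1 + (-126340/205763)·1 = 1 ✓
b·c: 468061/2057630·(-5/3) + 10150/205763·33/10 + (-126340/205763)·(-7/6) = 1/2 ✓
b·c²: 468061/2057630·25/9 + 10150/205763·1089/100 + (-126340/205763)·49/36 = 1/3 ✓
b·Ac: 10150/205763·(-2/3) + (-126340/205763)·(-13/40) = 1/6 ✓
b·c³: 468061/2057630·(-125/27) + 10150/205763·35937/1000 + (-126340/205763)·(-343/216) = 20921333/12345780 ≠ 1/4 ⇒ order 3.
b·(c∘Ac): 10150/205763·(-11/5) + (-126340/205763)·91/240 = -842807/2469156 ≠ 1/8
b·Ac²: 10150/205763·10/9 + (-126340/205763)·(-2077/200) = 119098681/18518670 ≠ 1/12
b·A²c: (-126340/205763)·4/9 = -505360/1851867 ≠ 1/24

3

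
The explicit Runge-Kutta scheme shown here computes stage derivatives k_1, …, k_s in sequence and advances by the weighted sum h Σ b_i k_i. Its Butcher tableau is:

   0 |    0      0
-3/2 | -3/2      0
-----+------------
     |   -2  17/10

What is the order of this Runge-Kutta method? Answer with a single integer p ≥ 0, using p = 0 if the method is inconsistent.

b = (-2, 17/10)
c = (0, -3/2)
Σ b_i: (-2)·1 + 17/10·1 = -3/10 ≠ 1 ⇒ order 0.

0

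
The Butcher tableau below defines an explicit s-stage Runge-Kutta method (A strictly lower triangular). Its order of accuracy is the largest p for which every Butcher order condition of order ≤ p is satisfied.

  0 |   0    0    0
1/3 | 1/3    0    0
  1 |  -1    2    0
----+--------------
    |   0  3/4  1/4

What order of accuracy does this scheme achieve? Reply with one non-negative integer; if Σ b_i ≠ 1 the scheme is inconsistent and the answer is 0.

3

b = (0, 3/4, 1/4)
c = (0, 1/3, 1)
Ac = (0, 0, 2/3)
Σ b_i: 3/4·1 + 1/4·1 = 1 ✓
b·c: 3/4·1/3 + 1/4·1 = 1/2 ✓
b·c²: 3/4·1/9 + 1/4·1 = 1/3 ✓
b·Ac: 1/4·2/3 = 1/6 ✓; 3 stages ⇒ order 3.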